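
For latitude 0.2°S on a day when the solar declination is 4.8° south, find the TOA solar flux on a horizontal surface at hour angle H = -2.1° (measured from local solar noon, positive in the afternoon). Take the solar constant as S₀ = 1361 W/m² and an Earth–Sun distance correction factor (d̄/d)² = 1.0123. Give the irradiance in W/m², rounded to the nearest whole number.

1372 W/m²

With φ = -0.2°, δ = -4.8°, H = -2.10°: sin φ sin δ = 0.0003, cos φ cos δ cos H = 0.9958, so cos θ_z = 0.9961.
Top-of-atmosphere irradiance = S₀ (d̄/d)² cos θ_z = 1361 × 1.0123 × 0.9961 = 1372.37 W/m².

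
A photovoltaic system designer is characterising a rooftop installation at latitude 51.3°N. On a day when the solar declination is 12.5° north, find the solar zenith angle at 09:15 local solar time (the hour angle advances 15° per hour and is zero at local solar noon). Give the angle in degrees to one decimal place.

Hour angle H = 15° × (9.25 − 12) = -41.25°.
With φ = 51.3°, δ = 12.5°, H = -41.25°: sin φ sin δ = 0.1689, cos φ cos δ cos H = 0.4589, so cos θ_z = 0.6278.
θ_z = arccos(0.6278) = 51.11°.

51.1°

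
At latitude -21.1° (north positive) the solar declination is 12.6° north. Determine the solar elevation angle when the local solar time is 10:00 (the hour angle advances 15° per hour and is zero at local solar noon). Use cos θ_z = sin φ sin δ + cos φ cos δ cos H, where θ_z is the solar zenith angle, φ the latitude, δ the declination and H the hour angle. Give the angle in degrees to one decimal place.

45.2°

Hour angle H = 15° × (10 − 12) = -30.00°.
cos θ_z = sin(-21.1°) sin(12.6°) + cos(-21.1°) cos(12.6°) cos(-30.00°) = -0.0785 + 0.7885 = 0.7100.
θ_z = arccos(0.7100) = 44.77°, so the elevation is 90° − 44.77° = 45.23°.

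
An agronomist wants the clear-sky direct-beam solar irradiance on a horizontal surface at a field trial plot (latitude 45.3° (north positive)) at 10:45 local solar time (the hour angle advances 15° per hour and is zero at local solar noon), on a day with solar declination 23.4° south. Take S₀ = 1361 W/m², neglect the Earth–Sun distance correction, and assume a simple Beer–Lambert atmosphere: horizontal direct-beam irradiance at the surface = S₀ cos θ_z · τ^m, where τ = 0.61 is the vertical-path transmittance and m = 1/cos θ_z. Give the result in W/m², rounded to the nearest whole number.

100 W/m²

Hour angle H = 15° × (10.75 − 12) = -18.75°.
cos θ_z = sin(45.3°) sin(-23.4°) + cos(45.3°) cos(-23.4°) cos(-18.75°) = -0.2823 + 0.6113 = 0.3290.
Air mass m = 1/cos θ_z = 1/0.3290 = 3.040; τ^m = 0.61^3.040 = 0.2225.
Surface direct beam = 1361 × 0.3290 × 0.2225 = 99.63 W/m².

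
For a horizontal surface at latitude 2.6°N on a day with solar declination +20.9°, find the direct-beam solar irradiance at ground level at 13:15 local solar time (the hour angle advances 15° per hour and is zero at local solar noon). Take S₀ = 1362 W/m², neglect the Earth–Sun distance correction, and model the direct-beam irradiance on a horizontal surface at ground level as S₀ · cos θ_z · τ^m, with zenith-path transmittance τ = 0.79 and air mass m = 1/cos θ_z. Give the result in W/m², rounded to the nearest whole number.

Hour angle H = 15° × (13.25 − 12) = 18.75°.
With φ = 2.6°, δ = 20.9°, H = 18.75°: sin φ sin δ = 0.0162, cos φ cos δ cos H = 0.8837, so cos θ_z = 0.8999.
Air mass m = 1/cos θ_z = 1/0.8999 = 1.111; τ^m = 0.79^1.111 = 0.7696.
Surface direct beam = 1362 × 0.8999 × 0.7696 = 943.27 W/m².

943 W/m²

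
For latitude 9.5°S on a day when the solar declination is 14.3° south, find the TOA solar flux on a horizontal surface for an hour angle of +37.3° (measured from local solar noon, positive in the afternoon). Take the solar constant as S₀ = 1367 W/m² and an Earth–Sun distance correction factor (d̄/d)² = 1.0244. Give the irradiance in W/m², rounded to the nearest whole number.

cos θ_z = sin(-9.5°) sin(-14.3°) + cos(-9.5°) cos(-14.3°) cos(37.30°) = 0.0408 + 0.7603 = 0.8011.
Top-of-atmosphere irradiance = S₀ (d̄/d)² cos θ_z = 1367 × 1.0244 × 0.8011 = 1121.82 W/m².

1122 W/m²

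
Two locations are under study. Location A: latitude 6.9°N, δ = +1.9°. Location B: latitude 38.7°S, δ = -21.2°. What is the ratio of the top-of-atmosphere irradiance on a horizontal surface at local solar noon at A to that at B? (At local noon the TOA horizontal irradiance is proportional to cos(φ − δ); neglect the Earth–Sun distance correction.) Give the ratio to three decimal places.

A: cos θ_z = cos(6.9° − (1.9°)) = 0.9962.
B: cos θ_z = cos(-38.7° − (-21.2°)) = 0.9537.
Ratio A/B = 0.9962 / 0.9537 = 1.0446.

1.045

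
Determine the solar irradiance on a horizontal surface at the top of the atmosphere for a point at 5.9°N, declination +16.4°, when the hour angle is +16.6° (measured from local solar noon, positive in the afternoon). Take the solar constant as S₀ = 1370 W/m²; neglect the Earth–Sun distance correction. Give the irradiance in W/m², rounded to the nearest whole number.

cos θ_z = sin(5.9°) sin(16.4°) + cos(5.9°) cos(16.4°) cos(16.60°) = 0.0290 + 0.9145 = 0.9435.
Top-of-atmosphere irradiance = S₀ cos θ_z = 1370 × 0.9435 = 1292.60 W/m².

1293 W/m²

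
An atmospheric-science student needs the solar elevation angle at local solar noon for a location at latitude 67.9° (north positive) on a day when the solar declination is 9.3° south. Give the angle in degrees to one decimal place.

At local solar noon the hour angle is zero, so the elevation is 90° − |φ − δ| = 90° − |67.9° − (-9.3°)| = 90° − 77.2° = 12.8°.

12.8°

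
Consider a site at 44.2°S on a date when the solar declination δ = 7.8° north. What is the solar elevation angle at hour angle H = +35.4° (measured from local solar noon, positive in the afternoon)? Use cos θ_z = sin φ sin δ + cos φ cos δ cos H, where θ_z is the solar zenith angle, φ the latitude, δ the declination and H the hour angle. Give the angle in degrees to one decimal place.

cos θ_z = sin(-44.2°) sin(7.8°) + cos(-44.2°) cos(7.8°) cos(35.40°) = -0.0946 + 0.5790 = 0.4844.
θ_z = arccos(0.4844) = 61.03°, so the elevation is 90° − 61.03° = 28.97°.

29.0°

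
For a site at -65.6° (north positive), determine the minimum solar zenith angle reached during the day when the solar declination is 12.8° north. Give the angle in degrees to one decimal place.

At local solar noon the hour angle is zero, so the zenith angle is |φ − δ| = |-65.6° − (12.8°)| = 78.4°.

78.4°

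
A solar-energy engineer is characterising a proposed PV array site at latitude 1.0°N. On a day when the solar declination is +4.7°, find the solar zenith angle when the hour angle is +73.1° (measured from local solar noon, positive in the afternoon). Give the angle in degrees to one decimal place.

cos θ_z = sin(1.0°) sin(4.7°) + cos(1.0°) cos(4.7°) cos(73.10°) = 0.0014 + 0.2897 = 0.2911.
θ_z = arccos(0.2911) = 73.08°.

73.1°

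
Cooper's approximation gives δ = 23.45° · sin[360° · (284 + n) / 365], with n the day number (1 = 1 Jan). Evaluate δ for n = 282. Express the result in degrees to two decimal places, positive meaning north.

-7.34°

360 × (284 + 282) / 365 = 558.247°; sin(558.247°) = -0.3131.
δ = 23.45 × -0.3131 = -7.342° ≈ -7.34°.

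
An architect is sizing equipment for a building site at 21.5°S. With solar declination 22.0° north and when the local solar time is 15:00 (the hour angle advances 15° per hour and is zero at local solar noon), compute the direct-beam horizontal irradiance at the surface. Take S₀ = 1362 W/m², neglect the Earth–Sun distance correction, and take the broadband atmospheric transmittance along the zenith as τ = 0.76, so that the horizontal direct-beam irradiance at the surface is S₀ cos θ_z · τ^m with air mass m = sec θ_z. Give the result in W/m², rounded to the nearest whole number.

Hour angle H = 15° × (15 − 12) = 45.00°.
cos θ_z = sin φ sin δ + cos φ cos δ cos H = (-0.3665)(0.3746) + (0.9304)(0.9272)(0.7071) = 0.4727.
Air mass m = 1/cos θ_z = 1/0.4727 = 2.116; τ^m = 0.76^2.116 = 0.5595.
Surface direct beam = 1362 × 0.4727 × 0.5595 = 360.22 W/m².

360 W/m²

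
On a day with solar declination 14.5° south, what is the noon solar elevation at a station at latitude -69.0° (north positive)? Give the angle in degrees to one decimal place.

35.5°

At local solar noon the hour angle is zero, so the elevation is 90° − |φ − δ| = 90° − |-69.0° − (-14.5°)| = 90° − 54.5° = 35.5°.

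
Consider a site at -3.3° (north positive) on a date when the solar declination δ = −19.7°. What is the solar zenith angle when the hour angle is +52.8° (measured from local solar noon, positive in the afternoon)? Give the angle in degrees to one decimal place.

54.0°

cos θ_z = sin(-3.3°) sin(-19.7°) + cos(-3.3°) cos(-19.7°) cos(52.80°) = 0.0194 + 0.5683 = 0.5877.
θ_z = arccos(0.5877) = 54.01°.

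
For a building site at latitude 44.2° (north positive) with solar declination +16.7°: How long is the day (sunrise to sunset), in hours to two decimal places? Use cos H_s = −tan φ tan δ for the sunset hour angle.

14.26 hours

The sunset hour angle satisfies cos H_s = −tan φ tan δ = -0.2918, giving H_s = 106.97°.
Day length = 2 H_s / 15° h⁻¹ = 213.94° / 15 = 14.263 h.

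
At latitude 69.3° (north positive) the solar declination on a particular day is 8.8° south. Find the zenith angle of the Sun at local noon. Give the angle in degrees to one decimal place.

At local solar noon the hour angle is zero, so the zenith angle is |φ − δ| = |69.3° − (-8.8°)| = 78.1°.

78.1°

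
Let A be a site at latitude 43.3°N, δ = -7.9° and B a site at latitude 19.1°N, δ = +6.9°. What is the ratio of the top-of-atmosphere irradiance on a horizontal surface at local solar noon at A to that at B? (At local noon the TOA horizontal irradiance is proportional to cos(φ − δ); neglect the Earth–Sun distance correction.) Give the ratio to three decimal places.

A: cos θ_z = cos(43.3° − (-7.9°)) = 0.6266.
B: cos θ_z = cos(19.1° − (6.9°)) = 0.9774.
Ratio A/B = 0.6266 / 0.9774 = 0.6411.

0.641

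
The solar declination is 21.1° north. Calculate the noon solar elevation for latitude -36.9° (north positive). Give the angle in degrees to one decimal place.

At local solar noon the hour angle is zero, so the elevation is 90° − |φ − δ| = 90° − |-36.9° − (21.1°)| = 90° − 58.0° = 32.0°.

32.0°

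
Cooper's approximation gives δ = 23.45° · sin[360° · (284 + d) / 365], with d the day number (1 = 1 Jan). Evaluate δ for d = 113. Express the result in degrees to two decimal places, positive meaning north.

360 × (284 + 113) / 365 = 391.562°; sin(391.562°) = 0.5234.
δ = 23.45 × 0.5234 = 12.274° ≈ +12.27°.

+12.27°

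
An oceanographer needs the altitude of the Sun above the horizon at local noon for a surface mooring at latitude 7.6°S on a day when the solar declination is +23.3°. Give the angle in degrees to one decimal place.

At local solar noon the hour angle is zero, so the elevation is 90° − |φ − δ| = 90° − |-7.6° − (23.3°)| = 90° − 30.9° = 59.1°.

59.1°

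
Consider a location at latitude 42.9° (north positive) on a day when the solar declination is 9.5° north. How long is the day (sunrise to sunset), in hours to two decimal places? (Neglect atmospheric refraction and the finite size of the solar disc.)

cos H_s = −tan(42.9°) · tan(9.5°) = -0.1555, so H_s = arccos(-0.1555) = 98.95°.
Day length = 2 H_s / 15° h⁻¹ = 197.90° / 15 = 13.193 h.

13.19 hours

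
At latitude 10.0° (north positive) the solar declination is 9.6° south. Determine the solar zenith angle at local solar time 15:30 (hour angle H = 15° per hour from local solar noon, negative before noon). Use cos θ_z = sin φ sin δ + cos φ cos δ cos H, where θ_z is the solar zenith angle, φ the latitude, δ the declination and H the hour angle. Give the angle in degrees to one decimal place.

Hour angle H = 15° × (15.5 − 12) = 52.50°.
cos θ_z = sin φ sin δ + cos φ cos δ cos H = (0.1736)(-0.1668) + (0.9848)(0.9860)(0.6088) = 0.5622.
θ_z = arccos(0.5622) = 55.79°.

55.8°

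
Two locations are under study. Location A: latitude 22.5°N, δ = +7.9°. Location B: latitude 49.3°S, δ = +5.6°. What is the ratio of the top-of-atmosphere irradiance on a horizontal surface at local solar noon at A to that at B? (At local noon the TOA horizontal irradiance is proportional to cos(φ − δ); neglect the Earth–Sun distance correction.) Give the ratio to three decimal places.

A: cos θ_z = cos(22.5° − (7.9°)) = 0.9677.
B: cos θ_z = cos(-49.3° − (5.6°)) = 0.5750.
Ratio A/B = 0.9677 / 0.5750 = 1.6830.

1.683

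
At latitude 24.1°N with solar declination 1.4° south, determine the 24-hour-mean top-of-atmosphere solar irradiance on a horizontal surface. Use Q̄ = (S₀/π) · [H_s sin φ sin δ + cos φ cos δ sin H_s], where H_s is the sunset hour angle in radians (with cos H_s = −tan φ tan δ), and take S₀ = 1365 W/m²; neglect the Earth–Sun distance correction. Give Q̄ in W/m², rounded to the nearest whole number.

The sunset hour angle satisfies cos H_s = −tan φ tan δ = 0.0109, giving H_s = 89.38°. In radians, H_s = 1.5600.
H_s sin φ sin δ = 1.5600 × 0.4083 × -0.0244 = -0.0155.
cos φ cos δ sin H_s = 0.9128 × 0.9997 × 0.9999 = 0.9124.
Q̄ = (1365/π) × (-0.0155 + 0.9124) = 434.49 × 0.8969 = 389.69 W/m².

390 W/m²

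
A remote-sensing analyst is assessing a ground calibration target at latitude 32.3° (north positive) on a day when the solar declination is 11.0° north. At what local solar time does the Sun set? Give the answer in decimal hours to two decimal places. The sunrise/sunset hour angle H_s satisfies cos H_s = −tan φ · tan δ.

−tan φ tan δ = −(0.6322)(0.1944) = -0.1229; H_s = arccos(-0.1229) = 97.06°.
Sunset is at 12 + H_s/15 = 12 + 6.471 = 18.471 h local solar time.

18.47 h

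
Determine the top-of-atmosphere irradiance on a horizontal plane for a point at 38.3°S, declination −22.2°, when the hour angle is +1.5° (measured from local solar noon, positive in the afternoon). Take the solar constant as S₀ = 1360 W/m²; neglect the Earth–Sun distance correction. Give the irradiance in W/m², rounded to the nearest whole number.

cos θ_z = sin φ sin δ + cos φ cos δ cos H = (-0.6198)(-0.3778) + (0.7848)(0.9259)(0.9997) = 0.9606.
Top-of-atmosphere irradiance = S₀ cos θ_z = 1360 × 0.9606 = 1306.42 W/m².

1306 W/m²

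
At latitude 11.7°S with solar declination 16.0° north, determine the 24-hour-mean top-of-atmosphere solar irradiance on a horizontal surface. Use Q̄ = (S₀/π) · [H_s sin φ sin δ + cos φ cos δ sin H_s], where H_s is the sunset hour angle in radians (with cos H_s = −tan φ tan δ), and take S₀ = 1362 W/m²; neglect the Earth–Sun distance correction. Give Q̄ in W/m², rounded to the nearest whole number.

371 W/m²

cos H_s = −tan(-11.7°) · tan(16.0°) = 0.0594, so H_s = arccos(0.0594) = 86.59°. In radians, H_s = 1.5113.
H_s sin φ sin δ = 1.5113 × -0.2028 × 0.2756 = -0.0845.
cos φ cos δ sin H_s = 0.9792 × 0.9613 × 0.9982 = 0.9396.
Q̄ = (1362/π) × (-0.0845 + 0.9396) = 433.54 × 0.8551 = 370.72 W/m².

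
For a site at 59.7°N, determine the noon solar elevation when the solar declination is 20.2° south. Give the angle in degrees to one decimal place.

At local solar noon the hour angle is zero, so the elevation is 90° − |φ − δ| = 90° − |59.7° − (-20.2°)| = 90° − 79.9° = 10.1°.

10.1°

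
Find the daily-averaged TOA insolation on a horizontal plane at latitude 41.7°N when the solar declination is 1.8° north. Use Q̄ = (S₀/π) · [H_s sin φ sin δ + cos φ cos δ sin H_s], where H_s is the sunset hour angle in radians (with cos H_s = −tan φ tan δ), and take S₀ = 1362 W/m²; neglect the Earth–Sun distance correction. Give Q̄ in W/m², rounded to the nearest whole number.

The sunset hour angle satisfies cos H_s = −tan φ tan δ = -0.0280, giving H_s = 91.60°. In radians, H_s = 1.5987.
H_s sin φ sin δ = 1.5987 × 0.6652 × 0.0314 = 0.0334.
cos φ cos δ sin H_s = 0.7466 × 0.9995 × 0.9996 = 0.7459.
Q̄ = (1362/π) × (0.0334 + 0.7459) = 433.54 × 0.7793 = 337.86 W/m².

338 W/m²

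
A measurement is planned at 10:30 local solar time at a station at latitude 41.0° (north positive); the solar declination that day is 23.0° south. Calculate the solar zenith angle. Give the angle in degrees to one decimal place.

Hour angle H = 15° × (10.5 − 12) = -22.50°.
With φ = 41.0°, δ = -23.0°, H = -22.50°: sin φ sin δ = -0.2563, cos φ cos δ cos H = 0.6418, so cos θ_z = 0.3855.
θ_z = arccos(0.3855) = 67.33°.

67.3°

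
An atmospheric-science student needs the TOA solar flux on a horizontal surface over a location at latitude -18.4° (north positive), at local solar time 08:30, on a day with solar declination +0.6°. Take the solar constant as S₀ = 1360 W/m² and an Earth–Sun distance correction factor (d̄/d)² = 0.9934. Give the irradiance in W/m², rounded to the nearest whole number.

Hour angle H = 15° × (8.5 − 12) = -52.50°.
cos θ_z = sin(-18.4°) sin(0.6°) + cos(-18.4°) cos(0.6°) cos(-52.50°) = -0.0033 + 0.5776 = 0.5743.
Top-of-atmosphere irradiance = S₀ (d̄/d)² cos θ_z = 1360 × 0.9934 × 0.5743 = 775.89 W/m².

776 W/m²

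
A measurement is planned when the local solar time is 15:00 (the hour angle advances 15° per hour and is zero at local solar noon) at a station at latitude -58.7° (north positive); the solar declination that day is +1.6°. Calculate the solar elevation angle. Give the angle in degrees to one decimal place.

20.1°

Hour angle H = 15° × (15 − 12) = 45.00°.
cos θ_z = sin(-58.7°) sin(1.6°) + cos(-58.7°) cos(1.6°) cos(45.00°) = -0.0239 + 0.3672 = 0.3433.
θ_z = arccos(0.3433) = 69.92°, so the elevation is 90° − 69.92° = 20.08°.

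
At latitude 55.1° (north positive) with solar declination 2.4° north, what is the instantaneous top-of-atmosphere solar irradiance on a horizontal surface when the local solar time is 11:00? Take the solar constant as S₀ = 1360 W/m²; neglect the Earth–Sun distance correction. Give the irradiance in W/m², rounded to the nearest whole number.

798 W/m²

Hour angle H = 15° × (11 − 12) = -15.00°.
cos θ_z = sin φ sin δ + cos φ cos δ cos H = (0.8202)(0.0419) + (0.5721)(0.9991)(0.9659) = 0.5865.
Top-of-atmosphere irradiance = S₀ cos θ_z = 1360 × 0.5865 = 797.64 W/m².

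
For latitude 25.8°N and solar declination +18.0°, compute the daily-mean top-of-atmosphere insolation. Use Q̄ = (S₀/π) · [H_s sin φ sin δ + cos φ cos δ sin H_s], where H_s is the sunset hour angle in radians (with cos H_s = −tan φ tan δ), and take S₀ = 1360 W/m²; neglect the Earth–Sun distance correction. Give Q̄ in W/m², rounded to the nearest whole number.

467 W/m²

−tan φ tan δ = −(0.4834)(0.3249) = -0.1571; H_s = arccos(-0.1571) = 99.04°. In radians, H_s = 1.7286.
H_s sin φ sin δ = 1.7286 × 0.4352 × 0.3090 = 0.2325.
cos φ cos δ sin H_s = 0.9003 × 0.9511 × 0.9876 = 0.8457.
Q̄ = (1360/π) × (0.2325 + 0.8457) = 432.90 × 1.0782 = 466.75 W/m².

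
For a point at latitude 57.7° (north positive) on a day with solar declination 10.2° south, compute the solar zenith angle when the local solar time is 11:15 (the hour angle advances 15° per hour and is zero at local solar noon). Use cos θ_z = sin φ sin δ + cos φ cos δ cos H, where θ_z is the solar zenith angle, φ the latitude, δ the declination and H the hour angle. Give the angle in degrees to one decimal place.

Hour angle H = 15° × (11.25 − 12) = -11.25°.
cos θ_z = sin φ sin δ + cos φ cos δ cos H = (0.8453)(-0.1771) + (0.5344)(0.9842)(0.9808) = 0.3662.
θ_z = arccos(0.3662) = 68.52°.

68.5°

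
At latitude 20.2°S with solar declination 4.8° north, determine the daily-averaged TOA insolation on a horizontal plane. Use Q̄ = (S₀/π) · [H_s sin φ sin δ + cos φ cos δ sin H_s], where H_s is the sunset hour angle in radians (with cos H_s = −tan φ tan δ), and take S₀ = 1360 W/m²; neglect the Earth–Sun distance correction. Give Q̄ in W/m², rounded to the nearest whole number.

cos H_s = −tan(-20.2°) · tan(4.8°) = 0.0309, so H_s = arccos(0.0309) = 88.23°. In radians, H_s = 1.5399.
H_s sin φ sin δ = 1.5399 × -0.3453 × 0.0837 = -0.0445.
cos φ cos δ sin H_s = 0.9385 × 0.9965 × 0.9995 = 0.9347.
Q̄ = (1360/π) × (-0.0445 + 0.9347) = 432.90 × 0.8902 = 385.37 W/m².

385 W/m²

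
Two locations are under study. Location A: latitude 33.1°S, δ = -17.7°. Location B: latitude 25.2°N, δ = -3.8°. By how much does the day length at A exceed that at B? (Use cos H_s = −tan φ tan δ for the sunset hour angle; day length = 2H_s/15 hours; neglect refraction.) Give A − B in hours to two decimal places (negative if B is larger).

+1.84 h

A: H_s = arccos(−tan -33.1° · tan -17.7°) = 102.01°, so 2H_s/15 = 13.6013 h.
B: H_s = arccos(−tan 25.2° · tan -3.8°) = 88.21°, so 2H_s/15 = 11.7613 h.
A − B = 13.6013 − 11.7613 = 1.8400 h.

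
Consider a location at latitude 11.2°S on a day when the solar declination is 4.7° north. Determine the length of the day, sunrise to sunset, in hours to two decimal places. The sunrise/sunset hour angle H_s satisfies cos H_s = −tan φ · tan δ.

11.88 hours

−tan φ tan δ = −(-0.1980)(0.0822) = 0.0163; H_s = arccos(0.0163) = 89.07°.
Day length = 2 H_s / 15° h⁻¹ = 178.14° / 15 = 11.876 h.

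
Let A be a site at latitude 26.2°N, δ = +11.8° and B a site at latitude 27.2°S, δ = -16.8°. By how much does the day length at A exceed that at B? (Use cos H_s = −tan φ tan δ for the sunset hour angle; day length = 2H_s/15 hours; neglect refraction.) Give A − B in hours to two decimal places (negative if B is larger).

A: H_s = arccos(−tan 26.2° · tan 11.8°) = 95.90°, so 2H_s/15 = 12.7867 h.
B: H_s = arccos(−tan -27.2° · tan -16.8°) = 98.93°, so 2H_s/15 = 13.1907 h.
A − B = 12.7867 − 13.1907 = -0.4040 h.

-0.40 h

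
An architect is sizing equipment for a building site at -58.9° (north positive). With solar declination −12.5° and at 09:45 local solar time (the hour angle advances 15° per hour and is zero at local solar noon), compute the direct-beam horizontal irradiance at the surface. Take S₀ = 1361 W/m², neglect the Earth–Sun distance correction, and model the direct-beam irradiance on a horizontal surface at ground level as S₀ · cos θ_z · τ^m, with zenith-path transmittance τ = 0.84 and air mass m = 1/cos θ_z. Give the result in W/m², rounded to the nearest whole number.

Hour angle H = 15° × (9.75 − 12) = -33.75°.
With φ = -58.9°, δ = -12.5°, H = -33.75°: sin φ sin δ = 0.1853, cos φ cos δ cos H = 0.4193, so cos θ_z = 0.6046.
Air mass m = 1/cos θ_z = 1/0.6046 = 1.654; τ^m = 0.84^1.654 = 0.7495.
Surface direct beam = 1361 × 0.6046 × 0.7495 = 616.73 W/m².

617 W/m²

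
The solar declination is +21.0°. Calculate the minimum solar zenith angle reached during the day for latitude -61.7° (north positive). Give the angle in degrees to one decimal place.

82.7°

At local solar noon the hour angle is zero, so the zenith angle is |φ − δ| = |-61.7° − (21.0°)| = 82.7°.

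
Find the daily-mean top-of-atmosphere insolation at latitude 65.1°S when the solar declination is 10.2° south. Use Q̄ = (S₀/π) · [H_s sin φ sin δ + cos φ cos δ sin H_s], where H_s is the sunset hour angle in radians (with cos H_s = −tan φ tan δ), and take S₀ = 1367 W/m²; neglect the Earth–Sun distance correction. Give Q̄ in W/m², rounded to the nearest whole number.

The sunset hour angle satisfies cos H_s = −tan φ tan δ = -0.3876, giving H_s = 112.81°. In radians, H_s = 1.9689.
H_s sin φ sin δ = 1.9689 × -0.9070 × -0.1771 = 0.3163.
cos φ cos δ sin H_s = 0.4210 × 0.9842 × 0.9218 = 0.3819.
Q̄ = (1367/π) × (0.3163 + 0.3819) = 435.13 × 0.6982 = 303.81 W/m².

304 W/m²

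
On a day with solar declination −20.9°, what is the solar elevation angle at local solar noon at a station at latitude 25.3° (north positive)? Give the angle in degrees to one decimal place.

43.8°

At local solar noon the hour angle is zero, so the elevation is 90° − |φ − δ| = 90° − |25.3° − (-20.9°)| = 90° − 46.2° = 43.8°.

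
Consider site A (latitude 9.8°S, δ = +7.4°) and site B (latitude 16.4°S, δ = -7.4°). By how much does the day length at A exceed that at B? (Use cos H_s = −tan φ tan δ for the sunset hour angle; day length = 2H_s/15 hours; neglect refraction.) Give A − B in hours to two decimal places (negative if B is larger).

A: H_s = arccos(−tan -9.8° · tan 7.4°) = 88.71°, so 2H_s/15 = 11.8280 h.
B: H_s = arccos(−tan -16.4° · tan -7.4°) = 92.19°, so 2H_s/15 = 12.2920 h.
A − B = 11.8280 − 12.2920 = -0.4640 h.

-0.46 h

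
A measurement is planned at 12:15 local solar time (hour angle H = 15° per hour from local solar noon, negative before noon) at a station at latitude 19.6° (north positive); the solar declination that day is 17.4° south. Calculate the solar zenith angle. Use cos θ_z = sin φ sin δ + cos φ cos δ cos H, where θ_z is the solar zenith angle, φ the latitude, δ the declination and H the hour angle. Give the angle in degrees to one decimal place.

Hour angle H = 15° × (12.25 − 12) = 3.75°.
cos θ_z = sin φ sin δ + cos φ cos δ cos H = (0.3355)(-0.2990) + (0.9421)(0.9542)(0.9979) = 0.7967.
θ_z = arccos(0.7967) = 37.18°.

37.2°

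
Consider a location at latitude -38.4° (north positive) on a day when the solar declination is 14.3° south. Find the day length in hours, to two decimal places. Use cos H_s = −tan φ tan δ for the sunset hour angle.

13.55 hours

−tan φ tan δ = −(-0.7926)(-0.2549) = -0.2020; H_s = arccos(-0.2020) = 101.65°.
Day length = 2 H_s / 15° h⁻¹ = 203.30° / 15 = 13.553 h.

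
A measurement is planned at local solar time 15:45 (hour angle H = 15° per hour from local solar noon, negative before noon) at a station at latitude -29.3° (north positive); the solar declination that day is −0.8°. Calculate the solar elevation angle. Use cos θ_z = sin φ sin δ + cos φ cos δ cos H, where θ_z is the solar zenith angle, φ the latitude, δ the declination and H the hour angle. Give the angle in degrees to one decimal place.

Hour angle H = 15° × (15.75 − 12) = 56.25°.
cos θ_z = sin(-29.3°) sin(-0.8°) + cos(-29.3°) cos(-0.8°) cos(56.25°) = 0.0068 + 0.4844 = 0.4912.
θ_z = arccos(0.4912) = 60.58°, so the elevation is 90° − 60.58° = 29.42°.

29.4°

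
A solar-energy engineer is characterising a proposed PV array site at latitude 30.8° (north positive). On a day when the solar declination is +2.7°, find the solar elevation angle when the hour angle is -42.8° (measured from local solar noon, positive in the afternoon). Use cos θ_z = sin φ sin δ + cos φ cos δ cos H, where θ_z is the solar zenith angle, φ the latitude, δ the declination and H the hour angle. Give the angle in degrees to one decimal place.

40.8°

cos θ_z = sin φ sin δ + cos φ cos δ cos H = (0.5120)(0.0471) + (0.8590)(0.9989)(0.7337) = 0.6537.
θ_z = arccos(0.6537) = 49.18°, so the elevation is 90° − 49.18° = 40.82°.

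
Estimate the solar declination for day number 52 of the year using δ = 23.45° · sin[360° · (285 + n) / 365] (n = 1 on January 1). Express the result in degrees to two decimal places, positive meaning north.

360 × (285 + 52) / 365 = 332.384°; sin(332.384°) = -0.4635.
δ = 23.45 × -0.4635 = -10.869° ≈ -10.87°.

-10.87°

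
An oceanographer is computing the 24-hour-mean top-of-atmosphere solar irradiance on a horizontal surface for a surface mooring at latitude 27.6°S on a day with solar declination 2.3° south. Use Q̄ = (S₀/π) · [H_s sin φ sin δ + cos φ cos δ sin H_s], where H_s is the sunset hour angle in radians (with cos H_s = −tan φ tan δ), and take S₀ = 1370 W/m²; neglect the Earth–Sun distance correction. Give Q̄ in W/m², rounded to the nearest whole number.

399 W/m²

cos H_s = −tan(-27.6°) · tan(-2.3°) = -0.0210, so H_s = arccos(-0.0210) = 91.20°. In radians, H_s = 1.5917.
H_s sin φ sin δ = 1.5917 × -0.4633 × -0.0401 = 0.0296.
cos φ cos δ sin H_s = 0.8862 × 0.9992 × 0.9998 = 0.8853.
Q̄ = (1370/π) × (0.0296 + 0.8853) = 436.08 × 0.9149 = 398.97 W/m².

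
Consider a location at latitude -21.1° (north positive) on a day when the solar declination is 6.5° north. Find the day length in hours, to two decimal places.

11.66 hours

The sunset hour angle satisfies cos H_s = −tan φ tan δ = 0.0440, giving H_s = 87.48°.
Day length = 2 H_s / 15° h⁻¹ = 174.96° / 15 = 11.664 h.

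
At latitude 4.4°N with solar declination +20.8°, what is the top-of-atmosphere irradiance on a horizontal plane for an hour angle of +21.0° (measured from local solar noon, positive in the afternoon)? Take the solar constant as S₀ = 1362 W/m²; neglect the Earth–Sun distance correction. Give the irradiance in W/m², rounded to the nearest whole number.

cos θ_z = sin φ sin δ + cos φ cos δ cos H = (0.0767)(0.3551) + (0.9971)(0.9348)(0.9336) = 0.8974.
Top-of-atmosphere irradiance = S₀ cos θ_z = 1362 × 0.8974 = 1222.26 W/m².

1222 W/m²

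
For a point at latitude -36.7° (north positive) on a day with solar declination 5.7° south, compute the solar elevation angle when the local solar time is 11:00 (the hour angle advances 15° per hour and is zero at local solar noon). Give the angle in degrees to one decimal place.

56.1°

Hour angle H = 15° × (11 − 12) = -15.00°.
cos θ_z = sin φ sin δ + cos φ cos δ cos H = (-0.5976)(-0.0993) + (0.8018)(0.9951)(0.9659) = 0.8300.
θ_z = arccos(0.8300) = 33.90°, so the elevation is 90° − 33.90° = 56.10°.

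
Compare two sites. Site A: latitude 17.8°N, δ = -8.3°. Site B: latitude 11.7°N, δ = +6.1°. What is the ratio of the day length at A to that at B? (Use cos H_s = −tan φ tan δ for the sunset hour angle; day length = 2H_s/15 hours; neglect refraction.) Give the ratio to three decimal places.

0.957

A: H_s = arccos(−tan 17.8° · tan -8.3°) = 87.32°, so 2H_s/15 = 11.6427 h.
B: H_s = arccos(−tan 11.7° · tan 6.1°) = 91.27°, so 2H_s/15 = 12.1693 h.
Ratio A/B = 11.6427 / 12.1693 = 0.9567.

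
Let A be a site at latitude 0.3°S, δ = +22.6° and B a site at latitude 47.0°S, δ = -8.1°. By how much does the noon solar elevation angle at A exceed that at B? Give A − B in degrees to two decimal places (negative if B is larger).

A: 90° − |-0.3 − (22.6)| = 67.10°.
B: 90° − |-47.0 − (-8.1)| = 51.10°.
A − B = 67.10 − 51.10 = 16.00°.

+16.00°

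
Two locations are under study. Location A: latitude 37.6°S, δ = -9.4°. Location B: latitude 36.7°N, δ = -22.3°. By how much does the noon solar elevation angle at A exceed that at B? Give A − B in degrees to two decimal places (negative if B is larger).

A: 90° − |-37.6 − (-9.4)| = 61.80°.
B: 90° − |36.7 − (-22.3)| = 31.00°.
A − B = 61.80 − 31.00 = 30.80°.

+30.80°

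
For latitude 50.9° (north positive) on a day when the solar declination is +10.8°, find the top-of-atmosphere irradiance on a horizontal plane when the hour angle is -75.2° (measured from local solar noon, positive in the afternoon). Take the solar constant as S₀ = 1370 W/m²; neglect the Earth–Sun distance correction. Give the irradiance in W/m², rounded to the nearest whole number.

cos θ_z = sin(50.9°) sin(10.8°) + cos(50.9°) cos(10.8°) cos(-75.20°) = 0.1454 + 0.1582 = 0.3036.
Top-of-atmosphere irradiance = S₀ cos θ_z = 1370 × 0.3036 = 415.93 W/m².

416 W/m²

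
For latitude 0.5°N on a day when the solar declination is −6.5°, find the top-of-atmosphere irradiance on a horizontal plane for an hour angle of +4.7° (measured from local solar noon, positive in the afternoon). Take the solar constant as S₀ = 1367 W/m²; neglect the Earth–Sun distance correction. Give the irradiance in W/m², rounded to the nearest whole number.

With φ = 0.5°, δ = -6.5°, H = 4.70°: sin φ sin δ = -0.0010, cos φ cos δ cos H = 0.9902, so cos θ_z = 0.9892.
Top-of-atmosphere irradiance = S₀ cos θ_z = 1367 × 0.9892 = 1352.24 W/m².

1352 W/m²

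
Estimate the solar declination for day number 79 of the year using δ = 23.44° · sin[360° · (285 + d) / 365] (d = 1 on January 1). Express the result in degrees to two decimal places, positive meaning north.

-0.40°

360 × (285 + 79) / 365 = 359.014°; sin(359.014°) = -0.0172.
δ = 23.44 × -0.0172 = -0.403° ≈ -0.40°.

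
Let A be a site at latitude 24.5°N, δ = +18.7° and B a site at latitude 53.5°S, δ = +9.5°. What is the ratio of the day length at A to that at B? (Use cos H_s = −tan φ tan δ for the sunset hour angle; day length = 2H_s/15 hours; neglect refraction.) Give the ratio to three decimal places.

A: H_s = arccos(−tan 24.5° · tan 18.7°) = 98.87°, so 2H_s/15 = 13.1827 h.
B: H_s = arccos(−tan -53.5° · tan 9.5°) = 76.93°, so 2H_s/15 = 10.2573 h.
Ratio A/B = 13.1827 / 10.2573 = 1.2852.

1.285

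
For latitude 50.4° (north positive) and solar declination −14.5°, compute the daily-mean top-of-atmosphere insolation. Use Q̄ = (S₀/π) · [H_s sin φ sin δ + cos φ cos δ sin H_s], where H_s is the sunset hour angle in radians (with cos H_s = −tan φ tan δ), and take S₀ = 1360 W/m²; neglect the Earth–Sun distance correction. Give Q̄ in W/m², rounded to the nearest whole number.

The sunset hour angle satisfies cos H_s = −tan φ tan δ = 0.3126, giving H_s = 71.78°. In radians, H_s = 1.2528.
H_s sin φ sin δ = 1.2528 × 0.7705 × -0.2504 = -0.2417.
cos φ cos δ sin H_s = 0.6374 × 0.9681 × 0.9499 = 0.5862.
Q̄ = (1360/π) × (-0.2417 + 0.5862) = 432.90 × 0.3445 = 149.13 W/m².

149 W/m²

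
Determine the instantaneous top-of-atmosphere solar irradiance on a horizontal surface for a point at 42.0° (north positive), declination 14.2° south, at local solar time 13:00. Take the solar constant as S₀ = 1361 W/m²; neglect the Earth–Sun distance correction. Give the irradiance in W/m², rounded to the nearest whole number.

Hour angle H = 15° × (13 − 12) = 15.00°.
With φ = 42.0°, δ = -14.2°, H = 15.00°: sin φ sin δ = -0.1641, cos φ cos δ cos H = 0.6959, so cos θ_z = 0.5318.
Top-of-atmosphere irradiance = S₀ cos θ_z = 1361 × 0.5318 = 723.78 W/m².

724 W/m²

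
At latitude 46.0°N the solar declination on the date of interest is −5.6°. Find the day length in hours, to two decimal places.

−tan φ tan δ = −(1.0355)(-0.0981) = 0.1016; H_s = arccos(0.1016) = 84.17°.
Day length = 2 H_s / 15° h⁻¹ = 168.34° / 15 = 11.223 h.

11.22 hours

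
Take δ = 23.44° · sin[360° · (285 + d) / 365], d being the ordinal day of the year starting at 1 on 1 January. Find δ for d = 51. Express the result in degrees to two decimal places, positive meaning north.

360 × (285 + 51) / 365 = 331.397°; sin(331.397°) = -0.4787.
δ = 23.44 × -0.4787 = -11.221° ≈ -11.22°.

-11.22°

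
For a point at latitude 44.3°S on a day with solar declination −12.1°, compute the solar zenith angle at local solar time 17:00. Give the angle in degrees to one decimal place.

Hour angle H = 15° × (17 − 12) = 75.00°.
With φ = -44.3°, δ = -12.1°, H = 75.00°: sin φ sin δ = 0.1464, cos φ cos δ cos H = 0.1811, so cos θ_z = 0.3275.
θ_z = arccos(0.3275) = 70.88°.

70.9°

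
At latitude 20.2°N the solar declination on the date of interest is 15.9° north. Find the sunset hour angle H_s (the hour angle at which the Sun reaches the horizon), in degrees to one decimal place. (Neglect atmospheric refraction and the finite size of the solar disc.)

96.0°

cos H_s = −tan(20.2°) · tan(15.9°) = -0.1048, so H_s = arccos(-0.1048) = 96.02°.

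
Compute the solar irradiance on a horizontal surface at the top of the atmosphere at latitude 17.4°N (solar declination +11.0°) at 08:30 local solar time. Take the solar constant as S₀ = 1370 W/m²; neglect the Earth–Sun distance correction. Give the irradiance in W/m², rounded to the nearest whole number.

Hour angle H = 15° × (8.5 − 12) = -52.50°.
cos θ_z = sin φ sin δ + cos φ cos δ cos H = (0.2990)(0.1908) + (0.9542)(0.9816)(0.6088) = 0.6273.
Top-of-atmosphere irradiance = S₀ cos θ_z = 1370 × 0.6273 = 859.40 W/m².

859 W/m²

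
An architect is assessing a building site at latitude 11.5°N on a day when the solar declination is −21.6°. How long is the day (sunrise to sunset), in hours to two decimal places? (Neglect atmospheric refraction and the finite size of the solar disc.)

cos H_s = −tan(11.5°) · tan(-21.6°) = 0.0806, so H_s = arccos(0.0806) = 85.38°.
Day length = 2 H_s / 15° h⁻¹ = 170.76° / 15 = 11.384 h.

11.38 hours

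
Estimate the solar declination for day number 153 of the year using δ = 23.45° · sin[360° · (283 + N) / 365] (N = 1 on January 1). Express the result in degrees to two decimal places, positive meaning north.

+22.04°

360 × (283 + 153) / 365 = 430.027°; sin(430.027°) = 0.9399.
δ = 23.45 × 0.9399 = 22.041° ≈ +22.04°.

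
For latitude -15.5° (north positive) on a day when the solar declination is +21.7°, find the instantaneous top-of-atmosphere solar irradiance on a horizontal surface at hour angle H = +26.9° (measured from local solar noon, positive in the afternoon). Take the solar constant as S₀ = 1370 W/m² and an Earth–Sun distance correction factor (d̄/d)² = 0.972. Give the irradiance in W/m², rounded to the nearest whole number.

932 W/m²

With φ = -15.5°, δ = 21.7°, H = 26.90°: sin φ sin δ = -0.0988, cos φ cos δ cos H = 0.7985, so cos θ_z = 0.6997.
Top-of-atmosphere irradiance = S₀ (d̄/d)² cos θ_z = 1370 × 0.972 × 0.6997 = 931.75 W/m².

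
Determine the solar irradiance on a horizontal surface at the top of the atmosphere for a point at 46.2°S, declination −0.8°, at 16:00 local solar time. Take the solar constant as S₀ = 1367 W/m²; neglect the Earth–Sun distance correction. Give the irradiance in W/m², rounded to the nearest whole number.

487 W/m²

Hour angle H = 15° × (16 − 12) = 60.00°.
cos θ_z = sin(-46.2°) sin(-0.8°) + cos(-46.2°) cos(-0.8°) cos(60.00°) = 0.0101 + 0.3460 = 0.3561.
Top-of-atmosphere irradiance = S₀ cos θ_z = 1367 × 0.3561 = 486.79 W/m².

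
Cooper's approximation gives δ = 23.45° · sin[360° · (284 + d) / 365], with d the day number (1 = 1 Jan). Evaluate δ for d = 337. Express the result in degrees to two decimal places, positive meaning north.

-22.36°

360 × (284 + 337) / 365 = 612.493°; sin(612.493°) = -0.9537.
δ = 23.45 × -0.9537 = -22.364° ≈ -22.36°.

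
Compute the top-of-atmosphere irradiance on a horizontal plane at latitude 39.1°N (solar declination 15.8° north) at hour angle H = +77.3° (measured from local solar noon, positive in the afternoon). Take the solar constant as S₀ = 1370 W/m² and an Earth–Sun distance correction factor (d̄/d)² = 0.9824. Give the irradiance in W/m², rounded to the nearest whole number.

With φ = 39.1°, δ = 15.8°, H = 77.30°: sin φ sin δ = 0.1717, cos φ cos δ cos H = 0.1642, so cos θ_z = 0.3359.
Top-of-atmosphere irradiance = S₀ (d̄/d)² cos θ_z = 1370 × 0.9824 × 0.3359 = 452.08 W/m².

452 W/m²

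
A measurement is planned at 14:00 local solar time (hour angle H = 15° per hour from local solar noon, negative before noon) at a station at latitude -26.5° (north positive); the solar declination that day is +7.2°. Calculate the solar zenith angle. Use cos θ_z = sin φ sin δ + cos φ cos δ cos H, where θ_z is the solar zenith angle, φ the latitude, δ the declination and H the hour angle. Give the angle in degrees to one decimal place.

Hour angle H = 15° × (14 − 12) = 30.00°.
cos θ_z = sin(-26.5°) sin(7.2°) + cos(-26.5°) cos(7.2°) cos(30.00°) = -0.0559 + 0.7689 = 0.7130.
θ_z = arccos(0.7130) = 44.52°.

44.5°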